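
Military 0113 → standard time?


Hour: 1
1 < 12 → AM

1:13 AM


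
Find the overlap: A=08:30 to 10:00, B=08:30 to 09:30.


60 minutes

Meeting A: 510-600 (in minutes from midnight)
Meeting B: 510-570
Overlap start = max(510, 510) = 510
Overlap end = min(600, 570) = 570
Overlap = max(0, 570 - 510) = 60 min


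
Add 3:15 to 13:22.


Start: 802 minutes from midnight
Add: 195 minutes
Total: 997 minutes
Hours: 997 ÷ 60 = 16 remainder 37

16:37


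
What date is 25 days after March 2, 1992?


Start: March 2, 1992
Add 25 days
March 2 + 25 = March 27, 1992

March 27, 1992


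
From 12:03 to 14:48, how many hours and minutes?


End time in minutes: 14×60 + 48 = 888
Start time in minutes: 12×60 + 3 = 723
Difference = 888 - 723 = 165 minutes
= 2 hours 45 minutes

2h 45m


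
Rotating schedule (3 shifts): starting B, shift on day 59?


Shift C

Shifts: A, B, C
Start: B (index 1)
Day 59: (1 + 59 - 1) mod 3
= 59 mod 3
= 2
Index 2 → shift C


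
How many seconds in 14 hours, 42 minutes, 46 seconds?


Hours: 14 × 3600 = 50400
Minutes: 42 × 60 = 2520
Seconds: 46
Total = 50400 + 2520 + 46 = 52966

52966 seconds


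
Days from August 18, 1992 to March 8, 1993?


From August 18, 1992 to March 8, 1993
Rest of August 1992: 31 - 18 = 13
Full months: September 30, October 31, November 30, December 31, January 31, February 1993 28
Days into March 1993: 8
Total = 13 + 30 + 31 + 30 + 31 + 31 + 28 + 8 = 202 days

202 days


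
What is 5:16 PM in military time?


17:16

Input: 5:16 PM
PM: 5 + 12 = 17


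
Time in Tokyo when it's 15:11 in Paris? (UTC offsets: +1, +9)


Time difference = UTC+9 - UTC+1 = +8 hours
New hour = (15 + 8) mod 24
= 23 mod 24 = 23
Minutes unchanged → 23:11

23:11


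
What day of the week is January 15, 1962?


Monday

Zeller's congruence:
q=15, m=13, k=61, j=19
h = (15 + ⌊13×14/5⌋ + 61 + ⌊61/4⌋ + ⌊19/4⌋ - 2×19) mod 7
= (15 + 36 + 61 + 15 + 4 - 38) mod 7
= 93 mod 7 = 2
h=2 → Monday


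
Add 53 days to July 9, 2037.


Start: July 9, 2037
Add 53 days
July 9 → August 1: 31 - 9 + 1 = 23 days (53 - 23 = 30 left)
August 1 + 30 = August 31, 2037

August 31, 2037


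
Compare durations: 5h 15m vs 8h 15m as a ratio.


Duration 1: 315 minutes
Duration 2: 495 minutes
Ratio = 315:495
GCD = 45
Simplified = 7:11
As a decimal: 7/11 ≈ 0.64

7:11 (0.64)


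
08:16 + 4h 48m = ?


Start: 496 minutes from midnight
Add: 288 minutes
Total: 784 minutes
Hours: 784 ÷ 60 = 13 remainder 4

13:04


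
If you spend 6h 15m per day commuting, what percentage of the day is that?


Time: 375 minutes
Day: 1440 minutes
Percentage = (375/1440) × 100 ≈ 26.0%

26.0%


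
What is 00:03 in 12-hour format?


12:03 AM

Hour: 0
0 → 12 AM (midnight)


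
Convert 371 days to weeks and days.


53 weeks 0 days

Weeks: 371 ÷ 7 = 53 remainder 0


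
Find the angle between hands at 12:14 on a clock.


Hour hand (12 ≡ 0 on the dial): 0×30 + 14×0.5 = 7.0°
Minute hand = 14×6 = 84°
Difference = |7.0 - 84| = 77.0°

77.0°


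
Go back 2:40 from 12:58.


Start: 778 minutes from midnight
Subtract: 160 minutes
Remaining: 778 - 160 = 618
Hours: 10, Minutes: 18

10:18


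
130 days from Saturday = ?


Wednesday

Start: Saturday (index 5)
(5 + 130) mod 7
= 135 mod 7
= 2
Index 2 → Wednesday


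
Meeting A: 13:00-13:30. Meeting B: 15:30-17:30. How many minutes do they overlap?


Meeting A: 780-810 (in minutes from midnight)
Meeting B: 930-1050
Overlap start = max(780, 930) = 930
Overlap end = min(810, 1050) = 810
Overlap = max(0, 810 - 930) = 0 min

0 minutes


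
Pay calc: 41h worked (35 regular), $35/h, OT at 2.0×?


$1645.00

Regular: 35h × $35 = $1225.00
Overtime: 41 - 35 = 6h
OT pay: 6h × $35 × 2.0 = $420.00
Total = $1225.00 + $420.00 = $1645.00


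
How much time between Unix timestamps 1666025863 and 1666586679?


Difference = 1666586679 - 1666025863 = 560816 seconds
In hours: 560816 / 3600 ≈ 155.8
In days: 560816 / 86400 ≈ 6.49

560816 seconds (155.8 hours / 6.49 days)


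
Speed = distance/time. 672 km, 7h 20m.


Distance: 672 km
Time: 7h 20m = 440 min = 440/60 = 22/3 hours
Speed = 672 ÷ (22/3) = 672 × 3 / 22 = 2016/22 ≈ 91.6 km/h

91.6 km/h


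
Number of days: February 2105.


Month: February (month 2)
February: 28 or 29 (leap year)
2105 leap year? No

28 days


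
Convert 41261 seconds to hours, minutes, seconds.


Hours: 41261 ÷ 3600 = 11 remainder 1661
Minutes: 1661 ÷ 60 = 27 remainder 41
Seconds: 41

11h 27m 41s


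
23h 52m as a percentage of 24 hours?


0.9944 (99.44%)

Total minutes: 23×60 + 52 = 1432
Day = 24×60 = 1440 minutes
Fraction = 1432/1440 ≈ 0.9944
As a percentage: 1432/1440 × 100 ≈ 99.44%


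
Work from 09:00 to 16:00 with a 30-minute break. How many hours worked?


6h 30m (390 minutes)

Total time = (16×60+0) - (9×60+0)
= 960 - 540 = 420 min
Minus break: 420 - 30 = 390 min
= 6h 30m


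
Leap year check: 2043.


Rules: divisible by 4 AND (not by 100 OR by 400)
2043 ÷ 4 = 510 remainder 3 → not divisible by 4
Not divisible by 4 → not a leap year

No


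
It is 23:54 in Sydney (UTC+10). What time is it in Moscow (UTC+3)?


Time difference = UTC+3 - UTC+10 = -7 hours
New hour = (23 -7) mod 24
= 16 mod 24 = 16
Minutes unchanged → 16:54

16:54


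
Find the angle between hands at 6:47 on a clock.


78.5°

Hour hand = 6×30 + 47×0.5 = 203.5°
Minute hand = 47×6 = 282°
Difference = |203.5 - 282| = 78.5°


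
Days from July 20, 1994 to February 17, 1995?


From July 20, 1994 to February 17, 1995
Rest of July 1994: 31 - 20 = 11
Full months: August 31, September 30, October 31, November 30, December 31, January 31
Days into February 1995: 17
Total = 11 + 31 + 30 + 31 + 30 + 31 + 31 + 17 = 212 days

212 days


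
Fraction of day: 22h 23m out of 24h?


0.9326 (93.26%)

Total minutes: 22×60 + 23 = 1343
Day = 24×60 = 1440 minutes
Fraction = 1343/1440 ≈ 0.9326
As a percentage: 1343/1440 × 100 ≈ 93.26%


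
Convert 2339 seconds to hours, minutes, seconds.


Hours: 2339 ÷ 3600 = 0 remainder 2339
Minutes: 2339 ÷ 60 = 38 remainder 59
Seconds: 59

0h 38m 59s


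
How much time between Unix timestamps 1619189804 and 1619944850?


Difference = 1619944850 - 1619189804 = 755046 seconds
In hours: 755046 / 3600 ≈ 209.7
In days: 755046 / 86400 ≈ 8.74

755046 seconds (209.7 hours / 8.74 days)


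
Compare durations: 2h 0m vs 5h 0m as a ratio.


2:5 (0.40)

Duration 1: 120 minutes
Duration 2: 300 minutes
Ratio = 120:300
GCD = 60
Simplified = 2:5
As a decimal: 2/5 = 0.40


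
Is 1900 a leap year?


Rules: divisible by 4 AND (not by 100 OR by 400)
1900 ÷ 4 = 475 exactly → divisible by 4
1900 ÷ 100 = 19 exactly → divisible by 100
1900 ÷ 400 = 4 remainder 300 → not divisible by 400
Divisible by 100 but not by 400 → not a leap year

No


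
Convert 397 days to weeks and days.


Weeks: 397 ÷ 7 = 56 remainder 5

56 weeks 5 days


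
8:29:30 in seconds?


30570 seconds

Hours: 8 × 3600 = 28800
Minutes: 29 × 60 = 1740
Seconds: 30
Total = 28800 + 1740 + 30 = 30570


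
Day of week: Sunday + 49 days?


Start: Sunday (index 6)
(6 + 49) mod 7
= 55 mod 7
= 6
Index 6 → Sunday

Sunday


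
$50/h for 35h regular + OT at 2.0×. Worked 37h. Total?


$1950.00

Regular: 35h × $50 = $1750.00
Overtime: 37 - 35 = 2h
OT pay: 2h × $50 × 2.0 = $200.00
Total = $1750.00 + $200.00 = $1950.00


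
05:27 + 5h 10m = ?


10:37

Start: 327 minutes from midnight
Add: 310 minutes
Total: 637 minutes
Hours: 637 ÷ 60 = 10 remainder 37


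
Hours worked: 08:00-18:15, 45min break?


Total time = (18×60+15) - (8×60+0)
= 1095 - 480 = 615 min
Minus break: 615 - 45 = 570 min
= 9h 30m

9h 30m (570 minutes)


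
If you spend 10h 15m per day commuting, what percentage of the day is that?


42.7%

Time: 615 minutes
Day: 1440 minutes
Percentage = (615/1440) × 100 ≈ 42.7%


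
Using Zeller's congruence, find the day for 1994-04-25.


Monday

Zeller's congruence:
q=25, m=4, k=94, j=19
h = (25 + ⌊13×5/5⌋ + 94 + ⌊94/4⌋ + ⌊19/4⌋ - 2×19) mod 7
= (25 + 13 + 94 + 23 + 4 - 38) mod 7
= 121 mod 7 = 2
h=2 → Monday


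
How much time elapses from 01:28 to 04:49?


3h 21m

End time in minutes: 4×60 + 49 = 289
Start time in minutes: 1×60 + 28 = 88
Difference = 289 - 88 = 201 minutes
= 3 hours 21 minutes


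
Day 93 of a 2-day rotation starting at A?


Shifts: A, B
Start: A (index 0)
Day 93: (0 + 93 - 1) mod 2
= 92 mod 2
= 0
Index 0 → shift A

Shift A


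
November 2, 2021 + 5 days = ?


November 7, 2021

Start: November 2, 2021
Add 5 days
November 2 + 5 = November 7, 2021


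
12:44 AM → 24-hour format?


00:44

Input: 12:44 AM
12 AM → 00 (midnight)


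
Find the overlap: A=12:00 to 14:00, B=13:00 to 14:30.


60 minutes

Meeting A: 720-840 (in minutes from midnight)
Meeting B: 780-870
Overlap start = max(720, 780) = 780
Overlap end = min(840, 870) = 840
Overlap = max(0, 840 - 780) = 60 min


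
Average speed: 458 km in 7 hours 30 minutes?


61.1 km/h

Distance: 458 km
Time: 7h 30m = 450 min = 450/60 = 15/2 hours
Speed = 458 ÷ (15/2) = 458 × 2 / 15 = 916/15 ≈ 61.1 km/h


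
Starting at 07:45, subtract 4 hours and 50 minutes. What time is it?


Start: 465 minutes from midnight
Subtract: 290 minutes
Remaining: 465 - 290 = 175
Hours: 2, Minutes: 55

02:55


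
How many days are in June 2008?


Month: June (month 6)
June has 30 days

30 days


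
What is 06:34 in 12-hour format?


Hour: 6
6 < 12 → AM

6:34 AM


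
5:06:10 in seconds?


Hours: 5 × 3600 = 18000
Minutes: 6 × 60 = 360
Seconds: 10
Total = 18000 + 360 + 10 = 18370

18370 seconds


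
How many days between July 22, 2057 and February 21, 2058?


From July 22, 2057 to February 21, 2058
Rest of July 2057: 31 - 22 = 9
Full months: August 31, September 30, October 31, November 30, December 31, January 31
Days into February 2058: 21
Total = 9 + 31 + 30 + 31 + 30 + 31 + 31 + 21 = 214 days

214 days


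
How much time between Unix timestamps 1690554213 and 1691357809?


Difference = 1691357809 - 1690554213 = 803596 seconds
In hours: 803596 / 3600 ≈ 223.2
In days: 803596 / 86400 ≈ 9.30

803596 seconds (223.2 hours / 9.30 days)


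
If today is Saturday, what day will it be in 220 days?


Tuesday

Start: Saturday (index 5)
(5 + 220) mod 7
= 225 mod 7
= 1
Index 1 → Tuesday


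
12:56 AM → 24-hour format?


00:56

Input: 12:56 AM
12 AM → 00 (midnight)


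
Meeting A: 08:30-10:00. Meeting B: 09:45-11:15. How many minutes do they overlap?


15 minutes

Meeting A: 510-600 (in minutes from midnight)
Meeting B: 585-675
Overlap start = max(510, 585) = 585
Overlap end = min(600, 675) = 600
Overlap = max(0, 600 - 585) = 15 min


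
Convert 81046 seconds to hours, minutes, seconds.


Hours: 81046 ÷ 3600 = 22 remainder 1846
Minutes: 1846 ÷ 60 = 30 remainder 46
Seconds: 46

22h 30m 46s


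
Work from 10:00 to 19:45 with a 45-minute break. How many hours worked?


9h 0m (540 minutes)

Total time = (19×60+45) - (10×60+0)
= 1185 - 600 = 585 min
Minus break: 585 - 45 = 540 min
= 9h 0m


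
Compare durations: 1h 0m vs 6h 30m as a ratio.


2:13 (0.15)

Duration 1: 60 minutes
Duration 2: 390 minutes
Ratio = 60:390
GCD = 30
Simplified = 2:13
As a decimal: 2/13 ≈ 0.15


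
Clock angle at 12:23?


Hour hand (12 ≡ 0 on the dial): 0×30 + 23×0.5 = 11.5°
Minute hand = 23×6 = 138°
Difference = |11.5 - 138| = 126.5°

126.5°


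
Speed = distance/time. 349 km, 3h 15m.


Distance: 349 km
Time: 3h 15m = 195 min = 195/60 = 13/4 hours
Speed = 349 ÷ (13/4) = 349 × 4 / 13 = 1396/13 ≈ 107.4 km/h

107.4 km/h


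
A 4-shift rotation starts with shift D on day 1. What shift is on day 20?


Shift C

Shifts: A, B, C, D
Start: D (index 3)
Day 20: (3 + 20 - 1) mod 4
= 22 mod 4
= 2
Index 2 → shift C


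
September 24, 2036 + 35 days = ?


October 29, 2036

Start: September 24, 2036
Add 35 days
September 24 → October 1: 30 - 24 + 1 = 7 days (35 - 7 = 28 left)
October 1 + 28 = October 29, 2036


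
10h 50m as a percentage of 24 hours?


Total minutes: 10×60 + 50 = 650
Day = 24×60 = 1440 minutes
Fraction = 650/1440 ≈ 0.4514
As a percentage: 650/1440 × 100 ≈ 45.14%

0.4514 (45.14%)


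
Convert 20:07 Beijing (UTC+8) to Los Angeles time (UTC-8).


Time difference = UTC-8 - UTC+8 = -16 hours
New hour = (20 -16) mod 24
= 4 mod 24 = 4
Minutes unchanged → 04:07

04:07


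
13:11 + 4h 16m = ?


17:27

Start: 791 minutes from midnight
Add: 256 minutes
Total: 1047 minutes
Hours: 1047 ÷ 60 = 17 remainder 27


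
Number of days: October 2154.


Month: October (month 10)
October has 31 days

31 days


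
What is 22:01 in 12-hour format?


Hour: 22
22 - 12 = 10 → PM

10:01 PM


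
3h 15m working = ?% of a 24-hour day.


Time: 195 minutes
Day: 1440 minutes
Percentage = (195/1440) × 100 ≈ 13.5%

13.5%


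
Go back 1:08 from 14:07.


12:59

Start: 847 minutes from midnight
Subtract: 68 minutes
Remaining: 847 - 68 = 779
Hours: 12, Minutes: 59


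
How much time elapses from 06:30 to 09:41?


3h 11m

End time in minutes: 9×60 + 41 = 581
Start time in minutes: 6×60 + 30 = 390
Difference = 581 - 390 = 191 minutes
= 3 hours 11 minutes


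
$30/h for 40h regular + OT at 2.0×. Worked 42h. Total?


Regular: 40h × $30 = $1200.00
Overtime: 42 - 40 = 2h
OT pay: 2h × $30 × 2.0 = $120.00
Total = $1200.00 + $120.00 = $1320.00

$1320.00


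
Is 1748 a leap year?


Yes

Rules: divisible by 4 AND (not by 100 OR by 400)
1748 ÷ 4 = 437 exactly → divisible by 4
1748 ÷ 100 = 17 remainder 48 → not divisible by 100
Divisible by 4 but not by 100 → leap year


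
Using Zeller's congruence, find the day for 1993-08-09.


Monday

Zeller's congruence:
q=9, m=8, k=93, j=19
h = (9 + ⌊13×9/5⌋ + 93 + ⌊93/4⌋ + ⌊19/4⌋ - 2×19) mod 7
= (9 + 23 + 93 + 23 + 4 - 38) mod 7
= 114 mod 7 = 2
h=2 → Monday


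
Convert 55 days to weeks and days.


Weeks: 55 ÷ 7 = 7 remainder 6

7 weeks 6 days


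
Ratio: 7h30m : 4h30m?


5:3 (1.67)

Duration 1: 450 minutes
Duration 2: 270 minutes
Ratio = 450:270
GCD = 90
Simplified = 5:3
As a decimal: 5/3 ≈ 1.67


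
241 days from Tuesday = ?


Start: Tuesday (index 1)
(1 + 241) mod 7
= 242 mod 7
= 4
Index 4 → Friday

Friday


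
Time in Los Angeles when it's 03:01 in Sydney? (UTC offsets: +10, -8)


09:01 (previous day)

Time difference = UTC-8 - UTC+10 = -18 hours
New hour = (3 -18) mod 24
= -15 mod 24 = 9
Minutes unchanged → 09:01; -15 < 0 → previous day


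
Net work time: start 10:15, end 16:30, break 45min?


5h 30m (330 minutes)

Total time = (16×60+30) - (10×60+15)
= 990 - 615 = 375 min
Minus break: 375 - 45 = 330 min
= 5h 30m


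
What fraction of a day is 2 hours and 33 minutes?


Total minutes: 2×60 + 33 = 153
Day = 24×60 = 1440 minutes
Fraction = 153/1440 ≈ 0.1063
As a percentage: 153/1440 × 100 ≈ 10.63%

0.1063 (10.63%)


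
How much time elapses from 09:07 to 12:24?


3h 17m

End time in minutes: 12×60 + 24 = 744
Start time in minutes: 9×60 + 7 = 547
Difference = 744 - 547 = 197 minutes
= 3 hours 17 minutes


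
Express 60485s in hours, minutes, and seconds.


16h 48m 5s

Hours: 60485 ÷ 3600 = 16 remainder 2885
Minutes: 2885 ÷ 60 = 48 remainder 5
Seconds: 5


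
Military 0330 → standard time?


3:30 AM

Hour: 3
3 < 12 → AM


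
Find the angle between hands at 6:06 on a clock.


Hour hand = 6×30 + 6×0.5 = 183.0°
Minute hand = 6×6 = 36°
Difference = |183.0 - 36| = 147.0°

147.0°


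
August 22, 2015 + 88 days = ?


Start: August 22, 2015
Add 88 days
August 22 → September 1: 31 - 22 + 1 = 10 days (88 - 10 = 78 left)
September 1 → October 1: 30 - 1 + 1 = 30 days (78 - 30 = 48 left)
October 1 → November 1: 31 - 1 + 1 = 31 days (48 - 31 = 17 left)
November 1 + 17 = November 18, 2015

November 18, 2015


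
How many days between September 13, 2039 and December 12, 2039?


From September 13, 2039 to December 12, 2039
Rest of September 2039: 30 - 13 = 17
Full months: October 31, November 30
Days into December 2039: 12
Total = 17 + 31 + 30 + 12 = 90 days

90 days


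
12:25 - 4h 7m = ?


Start: 745 minutes from midnight
Subtract: 247 minutes
Remaining: 745 - 247 = 498
Hours: 8, Minutes: 18

08:18


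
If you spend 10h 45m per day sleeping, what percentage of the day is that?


44.8%

Time: 645 minutes
Day: 1440 minutes
Percentage = (645/1440) × 100 ≈ 44.8%


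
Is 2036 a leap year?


Rules: divisible by 4 AND (not by 100 OR by 400)
2036 ÷ 4 = 509 exactly → divisible by 4
2036 ÷ 100 = 20 remainder 36 → not divisible by 100
Divisible by 4 but not by 100 → leap year

Yes


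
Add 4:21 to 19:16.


23:37

Start: 1156 minutes from midnight
Add: 261 minutes
Total: 1417 minutes
Hours: 1417 ÷ 60 = 23 remainder 37


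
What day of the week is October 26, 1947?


Sunday

Zeller's congruence:
q=26, m=10, k=47, j=19
h = (26 + ⌊13×11/5⌋ + 47 + ⌊47/4⌋ + ⌊19/4⌋ - 2×19) mod 7
= (26 + 28 + 47 + 11 + 4 - 38) mod 7
= 78 mod 7 = 1
h=1 → Sunday


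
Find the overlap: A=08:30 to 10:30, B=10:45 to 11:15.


0 minutes

Meeting A: 510-630 (in minutes from midnight)
Meeting B: 645-675
Overlap start = max(510, 645) = 645
Overlap end = min(630, 675) = 630
Overlap = max(0, 630 - 645) = 0 min


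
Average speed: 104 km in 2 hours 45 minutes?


Distance: 104 km
Time: 2h 45m = 165 min = 165/60 = 11/4 hours
Speed = 104 ÷ (11/4) = 104 × 4 / 11 = 416/11 ≈ 37.8 km/h

37.8 km/h


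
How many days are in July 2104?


31 days

Month: July (month 7)
July has 31 days


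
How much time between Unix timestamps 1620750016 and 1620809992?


Difference = 1620809992 - 1620750016 = 59976 seconds
In hours: 59976 / 3600 ≈ 16.7
In days: 59976 / 86400 ≈ 0.69

59976 seconds (16.7 hours / 0.69 days)


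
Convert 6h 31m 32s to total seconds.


23492 seconds

Hours: 6 × 3600 = 21600
Minutes: 31 × 60 = 1860
Seconds: 32
Total = 21600 + 1860 + 32 = 23492


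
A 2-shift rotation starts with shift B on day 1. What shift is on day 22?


Shifts: A, B
Start: B (index 1)
Day 22: (1 + 22 - 1) mod 2
= 22 mod 2
= 0
Index 0 → shift A

Shift A


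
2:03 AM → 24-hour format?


Input: 2:03 AM
AM hour stays: 2

02:03


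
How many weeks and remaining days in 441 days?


Weeks: 441 ÷ 7 = 63 remainder 0

63 weeks 0 days


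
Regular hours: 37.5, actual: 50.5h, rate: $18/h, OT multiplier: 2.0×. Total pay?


$1143.00

Regular: 37.5h × $18 = $675.00
Overtime: 50.5 - 37.5 = 13.0h
OT pay: 13.0h × $18 × 2.0 = $468.00
Total = $675.00 + $468.00 = $1143.00


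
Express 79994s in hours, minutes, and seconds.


22h 13m 14s

Hours: 79994 ÷ 3600 = 22 remainder 794
Minutes: 794 ÷ 60 = 13 remainder 14
Seconds: 14


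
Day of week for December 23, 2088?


Thursday

Zeller's congruence:
q=23, m=12, k=88, j=20
h = (23 + ⌊13×13/5⌋ + 88 + ⌊88/4⌋ + ⌊20/4⌋ - 2×20) mod 7
= (23 + 33 + 88 + 22 + 5 - 40) mod 7
= 131 mod 7 = 5
h=5 → Thursday


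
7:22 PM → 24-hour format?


19:22

Input: 7:22 PM
PM: 7 + 12 = 19


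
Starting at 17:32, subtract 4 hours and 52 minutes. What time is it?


Start: 1052 minutes from midnight
Subtract: 292 minutes
Remaining: 1052 - 292 = 760
Hours: 12, Minutes: 40

12:40


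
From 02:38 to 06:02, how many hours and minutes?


End time in minutes: 6×60 + 2 = 362
Start time in minutes: 2×60 + 38 = 158
Difference = 362 - 158 = 204 minutes
= 3 hours 24 minutes

3h 24m


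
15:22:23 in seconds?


55343 seconds

Hours: 15 × 3600 = 54000
Minutes: 22 × 60 = 1320
Seconds: 23
Total = 54000 + 1320 + 23 = 55343


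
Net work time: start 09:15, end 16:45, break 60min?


Total time = (16×60+45) - (9×60+15)
= 1005 - 555 = 450 min
Minus break: 450 - 60 = 390 min
= 6h 30m

6h 30m (390 minutes)


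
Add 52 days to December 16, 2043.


February 6, 2044

Start: December 16, 2043
Add 52 days
December 16 → January 1: 31 - 16 + 1 = 16 days (52 - 16 = 36 left)
January 1 → February 1: 31 - 1 + 1 = 31 days (36 - 31 = 5 left)
February 1 + 5 = February 6, 2044


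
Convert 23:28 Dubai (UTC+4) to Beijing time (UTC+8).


03:28 (next day)

Time difference = UTC+8 - UTC+4 = +4 hours
New hour = (23 + 4) mod 24
= 27 mod 24 = 3
Minutes unchanged → 03:28; 27 ≥ 24 → next day


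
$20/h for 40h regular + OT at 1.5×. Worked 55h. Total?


Regular: 40h × $20 = $800.00
Overtime: 55 - 40 = 15h
OT pay: 15h × $20 × 1.5 = $450.00
Total = $800.00 + $450.00 = $1250.00

$1250.00


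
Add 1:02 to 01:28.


Start: 88 minutes from midnight
Add: 62 minutes
Total: 150 minutes
Hours: 150 ÷ 60 = 2 remainder 30

02:30


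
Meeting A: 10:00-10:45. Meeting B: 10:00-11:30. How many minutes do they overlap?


45 minutes

Meeting A: 600-645 (in minutes from midnight)
Meeting B: 600-690
Overlap start = max(600, 600) = 600
Overlap end = min(645, 690) = 645
Overlap = max(0, 645 - 600) = 45 min


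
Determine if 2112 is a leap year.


Yes

Rules: divisible by 4 AND (not by 100 OR by 400)
2112 ÷ 4 = 528 exactly → divisible by 4
2112 ÷ 100 = 21 remainder 12 → not divisible by 100
Divisible by 4 but not by 100 → leap year


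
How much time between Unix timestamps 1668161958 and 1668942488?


780530 seconds (216.8 hours / 9.03 days)

Difference = 1668942488 - 1668161958 = 780530 seconds
In hours: 780530 / 3600 ≈ 216.8
In days: 780530 / 86400 ≈ 9.03


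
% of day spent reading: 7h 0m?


Time: 420 minutes
Day: 1440 minutes
Percentage = (420/1440) × 100 ≈ 29.2%

29.2%


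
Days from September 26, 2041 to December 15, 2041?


From September 26, 2041 to December 15, 2041
Rest of September 2041: 30 - 26 = 4
Full months: October 31, November 30
Days into December 2041: 15
Total = 4 + 31 + 30 + 15 = 80 days

80 days


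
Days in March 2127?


Month: March (month 3)
March has 31 days

31 days


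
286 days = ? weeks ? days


Weeks: 286 ÷ 7 = 40 remainder 6

40 weeks 6 days


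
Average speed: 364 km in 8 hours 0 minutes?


45.5 km/h

Distance: 364 km
Time: 8 hours
Speed = 364 / 8 = 45.5 km/h


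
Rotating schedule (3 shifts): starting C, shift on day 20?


Shifts: A, B, C
Start: C (index 2)
Day 20: (2 + 20 - 1) mod 3
= 21 mod 3
= 0
Index 0 → shift A

Shift A


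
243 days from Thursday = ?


Start: Thursday (index 3)
(3 + 243) mod 7
= 246 mod 7
= 1
Index 1 → Tuesday

Tuesday


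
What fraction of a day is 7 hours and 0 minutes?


Total minutes: 7×60 + 0 = 420
Day = 24×60 = 1440 minutes
Fraction = 420/1440 ≈ 0.2917
As a percentage: 420/1440 × 100 ≈ 29.17%

0.2917 (29.17%)


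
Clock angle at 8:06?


Hour hand = 8×30 + 6×0.5 = 243.0°
Minute hand = 6×6 = 36°
Difference = |243.0 - 36| = 207.0°
Since > 180°: 360 - 207.0 = 153.0°

153.0°


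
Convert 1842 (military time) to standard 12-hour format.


Hour: 18
18 - 12 = 6 → PM

6:42 PM


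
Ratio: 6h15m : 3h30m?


25:14 (1.79)

Duration 1: 375 minutes
Duration 2: 210 minutes
Ratio = 375:210
GCD = 15
Simplified = 25:14
As a decimal: 25/14 ≈ 1.79


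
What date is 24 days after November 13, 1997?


Start: November 13, 1997
Add 24 days
November 13 → December 1: 30 - 13 + 1 = 18 days (24 - 18 = 6 left)
December 1 + 6 = December 7, 1997

December 7, 1997


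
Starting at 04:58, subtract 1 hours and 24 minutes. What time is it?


03:34

Start: 298 minutes from midnight
Subtract: 84 minutes
Remaining: 298 - 84 = 214
Hours: 3, Minutes: 34


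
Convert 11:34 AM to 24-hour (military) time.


11:34

Input: 11:34 AM
AM hour stays: 11


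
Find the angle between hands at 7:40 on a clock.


10.0°

Hour hand = 7×30 + 40×0.5 = 230.0°
Minute hand = 40×6 = 240°
Difference = |230.0 - 240| = 10.0°


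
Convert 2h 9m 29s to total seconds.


Hours: 2 × 3600 = 7200
Minutes: 9 × 60 = 540
Seconds: 29
Total = 7200 + 540 + 29 = 7769

7769 seconds


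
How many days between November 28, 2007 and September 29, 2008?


306 days

From November 28, 2007 to September 29, 2008
Rest of November 2007: 30 - 28 = 2
Full months: December 31, January 31, February 2008 29, March 31, April 30, May 31, June 30, July 31, August 31
Days into September 2008: 29
Total = 2 + 31 + 31 + 29 + 31 + 30 + 31 + 30 + 31 + 31 + 29 = 306 days


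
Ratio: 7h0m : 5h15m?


Duration 1: 420 minutes
Duration 2: 315 minutes
Ratio = 420:315
GCD = 105
Simplified = 4:3
As a decimal: 4/3 ≈ 1.33

4:3 (1.33)


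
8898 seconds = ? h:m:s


2h 28m 18s

Hours: 8898 ÷ 3600 = 2 remainder 1698
Minutes: 1698 ÷ 60 = 28 remainder 18
Seconds: 18


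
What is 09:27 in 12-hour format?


9:27 AM

Hour: 9
9 < 12 → AM


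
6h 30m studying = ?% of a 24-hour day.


27.1%

Time: 390 minutes
Day: 1440 minutes
Percentage = (390/1440) × 100 ≈ 27.1%


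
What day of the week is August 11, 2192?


Zeller's congruence:
q=11, m=8, k=92, j=21
h = (11 + ⌊13×9/5⌋ + 92 + ⌊92/4⌋ + ⌊21/4⌋ - 2×21) mod 7
= (11 + 23 + 92 + 23 + 5 - 42) mod 7
= 112 mod 7 = 0
h=0 → Saturday

Saturday


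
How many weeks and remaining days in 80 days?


Weeks: 80 ÷ 7 = 11 remainder 3

11 weeks 3 days


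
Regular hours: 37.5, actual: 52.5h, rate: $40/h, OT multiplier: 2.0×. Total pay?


Regular: 37.5h × $40 = $1500.00
Overtime: 52.5 - 37.5 = 15.0h
OT pay: 15.0h × $40 × 2.0 = $1200.00
Total = $1500.00 + $1200.00 = $2700.00

$2700.00


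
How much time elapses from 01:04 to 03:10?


End time in minutes: 3×60 + 10 = 190
Start time in minutes: 1×60 + 4 = 64
Difference = 190 - 64 = 126 minutes
= 2 hours 6 minutes

2h 6m


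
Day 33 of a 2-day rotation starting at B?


Shift B

Shifts: A, B
Start: B (index 1)
Day 33: (1 + 33 - 1) mod 2
= 33 mod 2
= 1
Index 1 → shift B


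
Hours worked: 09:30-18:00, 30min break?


Total time = (18×60+0) - (9×60+30)
= 1080 - 570 = 510 min
Minus break: 510 - 30 = 480 min
= 8h 0m

8h 0m (480 minutes)


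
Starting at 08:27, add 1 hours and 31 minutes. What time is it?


Start: 507 minutes from midnight
Add: 91 minutes
Total: 598 minutes
Hours: 598 ÷ 60 = 9 remainder 58

09:58


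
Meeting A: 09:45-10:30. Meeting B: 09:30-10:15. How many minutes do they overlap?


30 minutes

Meeting A: 585-630 (in minutes from midnight)
Meeting B: 570-615
Overlap start = max(585, 570) = 585
Overlap end = min(630, 615) = 615
Overlap = max(0, 615 - 585) = 30 min


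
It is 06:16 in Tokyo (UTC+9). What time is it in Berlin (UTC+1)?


Time difference = UTC+1 - UTC+9 = -8 hours
New hour = (6 -8) mod 24
= -2 mod 24 = 22
Minutes unchanged → 22:16; -2 < 0 → previous day

22:16 (previous day)


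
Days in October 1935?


Month: October (month 10)
October has 31 days

31 days


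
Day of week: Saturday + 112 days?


Saturday

Start: Saturday (index 5)
(5 + 112) mod 7
= 117 mod 7
= 5
Index 5 → Saturday


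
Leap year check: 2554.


No

Rules: divisible by 4 AND (not by 100 OR by 400)
2554 ÷ 4 = 638 remainder 2 → not divisible by 4
Not divisible by 4 → not a leap year


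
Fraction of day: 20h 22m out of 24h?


0.8486 (84.86%)

Total minutes: 20×60 + 22 = 1222
Day = 24×60 = 1440 minutes
Fraction = 1222/1440 ≈ 0.8486
As a percentage: 1222/1440 × 100 ≈ 84.86%


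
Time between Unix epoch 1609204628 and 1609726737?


Difference = 1609726737 - 1609204628 = 522109 seconds
In hours: 522109 / 3600 ≈ 145.0
In days: 522109 / 86400 ≈ 6.04

522109 seconds (145.0 hours / 6.04 days)


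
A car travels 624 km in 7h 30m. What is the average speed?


83.2 km/h

Distance: 624 km
Time: 7h 30m = 450 min = 450/60 = 15/2 hours
Speed = 624 ÷ (15/2) = 624 × 2 / 15 = 1248/15 = 83.2 km/h


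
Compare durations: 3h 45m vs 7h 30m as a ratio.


Duration 1: 225 minutes
Duration 2: 450 minutes
Ratio = 225:450
GCD = 225
Simplified = 1:2
As a decimal: 1/2 = 0.50

1:2 (0.50)


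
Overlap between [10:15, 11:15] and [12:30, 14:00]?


0 minutes

Meeting A: 615-675 (in minutes from midnight)
Meeting B: 750-840
Overlap start = max(615, 750) = 750
Overlap end = min(675, 840) = 675
Overlap = max(0, 675 - 750) = 0 min


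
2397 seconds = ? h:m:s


0h 39m 57s

Hours: 2397 ÷ 3600 = 0 remainder 2397
Minutes: 2397 ÷ 60 = 39 remainder 57
Seconds: 57


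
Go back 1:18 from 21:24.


Start: 1284 minutes from midnight
Subtract: 78 minutes
Remaining: 1284 - 78 = 1206
Hours: 20, Minutes: 6

20:06


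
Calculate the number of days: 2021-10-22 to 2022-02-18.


From October 22, 2021 to February 18, 2022
Rest of October 2021: 31 - 22 = 9
Full months: November 30, December 31, January 31
Days into February 2022: 18
Total = 9 + 30 + 31 + 31 + 18 = 119 days

119 days


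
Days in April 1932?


30 days

Month: April (month 4)
April has 30 days


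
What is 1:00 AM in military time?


01:00

Input: 1:00 AM
AM hour stays: 1


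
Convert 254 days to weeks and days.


Weeks: 254 ÷ 7 = 36 remainder 2

36 weeks 2 days


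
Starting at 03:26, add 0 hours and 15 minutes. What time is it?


03:41

Start: 206 minutes from midnight
Add: 15 minutes
Total: 221 minutes
Hours: 221 ÷ 60 = 3 remainder 41


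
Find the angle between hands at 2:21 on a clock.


55.5°

Hour hand = 2×30 + 21×0.5 = 70.5°
Minute hand = 21×6 = 126°
Difference = |70.5 - 126| = 55.5°


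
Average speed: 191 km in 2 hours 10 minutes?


Distance: 191 km
Time: 2h 10m = 130 min = 130/60 = 13/6 hours
Speed = 191 ÷ (13/6) = 191 × 6 / 13 = 1146/13 ≈ 88.2 km/h

88.2 km/h


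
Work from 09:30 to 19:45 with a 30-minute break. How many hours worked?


9h 45m (585 minutes)

Total time = (19×60+45) - (9×60+30)
= 1185 - 570 = 615 min
Minus break: 615 - 30 = 585 min
= 9h 45m


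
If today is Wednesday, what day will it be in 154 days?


Wednesday

Start: Wednesday (index 2)
(2 + 154) mod 7
= 156 mod 7
= 2
Index 2 → Wednesday


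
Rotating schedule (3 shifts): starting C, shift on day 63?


Shifts: A, B, C
Start: C (index 2)
Day 63: (2 + 63 - 1) mod 3
= 64 mod 3
= 1
Index 1 → shift B

Shift B


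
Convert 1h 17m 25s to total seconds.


Hours: 1 × 3600 = 3600
Minutes: 17 × 60 = 1020
Seconds: 25
Total = 3600 + 1020 + 25 = 4645

4645 seconds


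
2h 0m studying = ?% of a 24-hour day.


8.3%

Time: 120 minutes
Day: 1440 minutes
Percentage = (120/1440) × 100 ≈ 8.3%


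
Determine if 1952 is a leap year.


Yes

Rules: divisible by 4 AND (not by 100 OR by 400)
1952 ÷ 4 = 488 exactly → divisible by 4
1952 ÷ 100 = 19 remainder 52 → not divisible by 100
Divisible by 4 but not by 100 → leap year


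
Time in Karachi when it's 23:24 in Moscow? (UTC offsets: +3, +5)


01:24 (next day)

Time difference = UTC+5 - UTC+3 = +2 hours
New hour = (23 + 2) mod 24
= 25 mod 24 = 1
Minutes unchanged → 01:24; 25 ≥ 24 → next day


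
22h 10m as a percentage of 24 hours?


0.9236 (92.36%)

Total minutes: 22×60 + 10 = 1330
Day = 24×60 = 1440 minutes
Fraction = 1330/1440 ≈ 0.9236
As a percentage: 1330/1440 × 100 ≈ 92.36%


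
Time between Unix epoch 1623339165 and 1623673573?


334408 seconds (92.9 hours / 3.87 days)

Difference = 1623673573 - 1623339165 = 334408 seconds
In hours: 334408 / 3600 ≈ 92.9
In days: 334408 / 86400 ≈ 3.87


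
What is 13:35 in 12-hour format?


1:35 PM

Hour: 13
13 - 12 = 1 → PM


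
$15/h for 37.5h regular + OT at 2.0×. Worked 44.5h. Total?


Regular: 37.5h × $15 = $562.50
Overtime: 44.5 - 37.5 = 7.0h
OT pay: 7.0h × $15 × 2.0 = $210.00
Total = $562.50 + $210.00 = $772.50

$772.50


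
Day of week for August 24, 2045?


Thursday

Zeller's congruence:
q=24, m=8, k=45, j=20
h = (24 + ⌊13×9/5⌋ + 45 + ⌊45/4⌋ + ⌊20/4⌋ - 2×20) mod 7
= (24 + 23 + 45 + 11 + 5 - 40) mod 7
= 68 mod 7 = 5
h=5 → Thursday


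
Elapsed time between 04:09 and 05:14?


1h 5m

End time in minutes: 5×60 + 14 = 314
Start time in minutes: 4×60 + 9 = 249
Difference = 314 - 249 = 65 minutes
= 1 hours 5 minutes


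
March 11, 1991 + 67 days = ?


Start: March 11, 1991
Add 67 days
March 11 → April 1: 31 - 11 + 1 = 21 days (67 - 21 = 46 left)
April 1 → May 1: 30 - 1 + 1 = 30 days (46 - 30 = 16 left)
May 1 + 16 = May 17, 1991

May 17, 1991


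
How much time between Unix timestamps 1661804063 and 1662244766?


440703 seconds (122.4 hours / 5.10 days)

Difference = 1662244766 - 1661804063 = 440703 seconds
In hours: 440703 / 3600 ≈ 122.4
In days: 440703 / 86400 ≈ 5.10


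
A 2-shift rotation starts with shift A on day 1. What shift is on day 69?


Shift A

Shifts: A, B
Start: A (index 0)
Day 69: (0 + 69 - 1) mod 2
= 68 mod 2
= 0
Index 0 → shift A


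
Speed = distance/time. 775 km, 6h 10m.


125.7 km/h

Distance: 775 km
Time: 6h 10m = 370 min = 370/60 = 37/6 hours
Speed = 775 ÷ (37/6) = 775 × 6 / 37 = 4650/37 ≈ 125.7 km/h


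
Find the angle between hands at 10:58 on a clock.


Hour hand = 10×30 + 58×0.5 = 329.0°
Minute hand = 58×6 = 348°
Difference = |329.0 - 348| = 19.0°

19.0°


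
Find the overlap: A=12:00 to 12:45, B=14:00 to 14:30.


Meeting A: 720-765 (in minutes from midnight)
Meeting B: 840-870
Overlap start = max(720, 840) = 840
Overlap end = min(765, 870) = 765
Overlap = max(0, 765 - 840) = 0 min

0 minutes


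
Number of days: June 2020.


Month: June (month 6)
June has 30 days

30 days


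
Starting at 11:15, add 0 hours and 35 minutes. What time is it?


11:50

Start: 675 minutes from midnight
Add: 35 minutes
Total: 710 minutes
Hours: 710 ÷ 60 = 11 remainder 50


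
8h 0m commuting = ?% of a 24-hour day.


33.3%

Time: 480 minutes
Day: 1440 minutes
Percentage = (480/1440) × 100 ≈ 33.3%


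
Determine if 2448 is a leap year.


Rules: divisible by 4 AND (not by 100 OR by 400)
2448 ÷ 4 = 612 exactly → divisible by 4
2448 ÷ 100 = 24 remainder 48 → not divisible by 100
Divisible by 4 but not by 100 → leap year

Yes


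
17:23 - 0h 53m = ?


Start: 1043 minutes from midnight
Subtract: 53 minutes
Remaining: 1043 - 53 = 990
Hours: 16, Minutes: 30

16:30


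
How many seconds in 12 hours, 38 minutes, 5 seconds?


Hours: 12 × 3600 = 43200
Minutes: 38 × 60 = 2280
Seconds: 5
Total = 43200 + 2280 + 5 = 45485

45485 seconds


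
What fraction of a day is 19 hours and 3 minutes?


0.7938 (79.38%)

Total minutes: 19×60 + 3 = 1143
Day = 24×60 = 1440 minutes
Fraction = 1143/1440 ≈ 0.7938
As a percentage: 1143/1440 × 100 ≈ 79.38%


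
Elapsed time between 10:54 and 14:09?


3h 15m

End time in minutes: 14×60 + 9 = 849
Start time in minutes: 10×60 + 54 = 654
Difference = 849 - 654 = 195 minutes
= 3 hours 15 minutes


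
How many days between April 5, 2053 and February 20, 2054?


321 days

From April 5, 2053 to February 20, 2054
Rest of April 2053: 30 - 5 = 25
Full months: May 31, June 30, July 31, August 31, September 30, October 31, November 30, December 31, January 31
Days into February 2054: 20
Total = 25 + 31 + 30 + 31 + 31 + 30 + 31 + 30 + 31 + 31 + 20 = 321 days


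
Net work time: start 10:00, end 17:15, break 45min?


Total time = (17×60+15) - (10×60+0)
= 1035 - 600 = 435 min
Minus break: 435 - 45 = 390 min
= 6h 30m

6h 30m (390 minutes)


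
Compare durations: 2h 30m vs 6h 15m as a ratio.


Duration 1: 150 minutes
Duration 2: 375 minutes
Ratio = 150:375
GCD = 75
Simplified = 2:5
As a decimal: 2/5 = 0.40

2:5 (0.40)


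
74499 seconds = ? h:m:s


Hours: 74499 ÷ 3600 = 20 remainder 2499
Minutes: 2499 ÷ 60 = 41 remainder 39
Seconds: 39

20h 41m 39s


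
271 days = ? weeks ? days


Weeks: 271 ÷ 7 = 38 remainder 5

38 weeks 5 days


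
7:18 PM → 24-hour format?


Input: 7:18 PM
PM: 7 + 12 = 19

19:18


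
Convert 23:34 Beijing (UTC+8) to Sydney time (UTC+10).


Time difference = UTC+10 - UTC+8 = +2 hours
New hour = (23 + 2) mod 24
= 25 mod 24 = 1
Minutes unchanged → 01:34; 25 ≥ 24 → next day

01:34 (next day)


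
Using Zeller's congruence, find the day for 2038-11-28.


Zeller's congruence:
q=28, m=11, k=38, j=20
h = (28 + ⌊13×12/5⌋ + 38 + ⌊38/4⌋ + ⌊20/4⌋ - 2×20) mod 7
= (28 + 31 + 38 + 9 + 5 - 40) mod 7
= 71 mod 7 = 1
h=1 → Sunday

Sunday


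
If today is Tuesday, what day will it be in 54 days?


Sunday

Start: Tuesday (index 1)
(1 + 54) mod 7
= 55 mod 7
= 6
Index 6 → Sunday


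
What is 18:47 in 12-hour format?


6:47 PM

Hour: 18
18 - 12 = 6 → PM


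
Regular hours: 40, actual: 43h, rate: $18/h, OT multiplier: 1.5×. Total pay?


Regular: 40h × $18 = $720.00
Overtime: 43 - 40 = 3h
OT pay: 3h × $18 × 1.5 = $81.00
Total = $720.00 + $81.00 = $801.00

$801.00


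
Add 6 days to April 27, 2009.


May 3, 2009

Start: April 27, 2009
Add 6 days
April 27 → May 1: 30 - 27 + 1 = 4 days (6 - 4 = 2 left)
May 1 + 2 = May 3, 2009


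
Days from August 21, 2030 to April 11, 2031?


From August 21, 2030 to April 11, 2031
Rest of August 2030: 31 - 21 = 10
Full months: September 30, October 31, November 30, December 31, January 31, February 2031 28, March 31
Days into April 2031: 11
Total = 10 + 30 + 31 + 30 + 31 + 31 + 28 + 31 + 11 = 233 days

233 days


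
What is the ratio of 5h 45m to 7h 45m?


Duration 1: 345 minutes
Duration 2: 465 minutes
Ratio = 345:465
GCD = 15
Simplified = 23:31
As a decimal: 23/31 ≈ 0.74

23:31 (0.74)


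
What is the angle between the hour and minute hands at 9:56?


Hour hand = 9×30 + 56×0.5 = 298.0°
Minute hand = 56×6 = 336°
Difference = |298.0 - 336| = 38.0°

38.0°


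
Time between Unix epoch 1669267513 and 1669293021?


Difference = 1669293021 - 1669267513 = 25508 seconds
In hours: 25508 / 3600 ≈ 7.1
In days: 25508 / 86400 ≈ 0.30

25508 seconds (7.1 hours / 0.30 days)


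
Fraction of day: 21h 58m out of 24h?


Total minutes: 21×60 + 58 = 1318
Day = 24×60 = 1440 minutes
Fraction = 1318/1440 ≈ 0.9153
As a percentage: 1318/1440 × 100 ≈ 91.53%

0.9153 (91.53%)


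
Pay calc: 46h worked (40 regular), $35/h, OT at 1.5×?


$1715.00

Regular: 40h × $35 = $1400.00
Overtime: 46 - 40 = 6h
OT pay: 6h × $35 × 1.5 = $315.00
Total = $1400.00 + $315.00 = $1715.00


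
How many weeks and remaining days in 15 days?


Weeks: 15 ÷ 7 = 2 remainder 1

2 weeks 1 days


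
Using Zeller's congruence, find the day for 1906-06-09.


Zeller's congruence:
q=9, m=6, k=6, j=19
h = (9 + ⌊13×7/5⌋ + 6 + ⌊6/4⌋ + ⌊19/4⌋ - 2×19) mod 7
= (9 + 18 + 6 + 1 + 4 - 38) mod 7
= 0 mod 7 = 0
h=0 → Saturday

Saturday


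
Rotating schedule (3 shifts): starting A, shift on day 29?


Shift B

Shifts: A, B, C
Start: A (index 0)
Day 29: (0 + 29 - 1) mod 3
= 28 mod 3
= 1
Index 1 → shift B


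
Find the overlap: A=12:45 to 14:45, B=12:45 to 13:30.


Meeting A: 765-885 (in minutes from midnight)
Meeting B: 765-810
Overlap start = max(765, 765) = 765
Overlap end = min(885, 810) = 810
Overlap = max(0, 810 - 765) = 45 min

45 minutes


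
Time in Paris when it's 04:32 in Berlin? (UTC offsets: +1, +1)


Time difference = UTC+1 - UTC+1 = +0 hours
New hour = (4 + 0) mod 24
= 4 mod 24 = 4
Minutes unchanged → 04:32

04:32


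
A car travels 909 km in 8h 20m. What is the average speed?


Distance: 909 km
Time: 8h 20m = 500 min = 500/60 = 25/3 hours
Speed = 909 ÷ (25/3) = 909 × 3 / 25 = 2727/25 ≈ 109.1 km/h

109.1 km/h
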